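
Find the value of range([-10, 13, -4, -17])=30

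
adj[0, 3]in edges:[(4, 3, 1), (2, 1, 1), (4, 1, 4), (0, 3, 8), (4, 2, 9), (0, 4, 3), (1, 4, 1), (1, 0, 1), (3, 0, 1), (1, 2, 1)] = 8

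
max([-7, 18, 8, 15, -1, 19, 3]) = 19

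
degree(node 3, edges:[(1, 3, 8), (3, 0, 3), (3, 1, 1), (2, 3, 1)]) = 4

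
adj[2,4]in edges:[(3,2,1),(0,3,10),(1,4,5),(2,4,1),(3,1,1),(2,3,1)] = 1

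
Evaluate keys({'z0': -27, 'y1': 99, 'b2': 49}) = ['z0', 'y1', 'b2']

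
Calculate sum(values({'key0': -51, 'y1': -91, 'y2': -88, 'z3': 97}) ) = -133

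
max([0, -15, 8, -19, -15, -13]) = 8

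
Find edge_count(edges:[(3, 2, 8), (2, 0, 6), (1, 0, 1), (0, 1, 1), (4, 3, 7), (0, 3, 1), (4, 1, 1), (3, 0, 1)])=8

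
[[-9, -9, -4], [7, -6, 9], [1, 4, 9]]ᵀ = [[-9, 7, 1], [-9, -6, 4], [-4, 9, 9]]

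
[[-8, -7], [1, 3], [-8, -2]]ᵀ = [[-8, 1, -8], [-7, 3, -2]]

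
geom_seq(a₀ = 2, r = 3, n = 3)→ a_0 = 2*3^0 = 2
a_1 = 2*3^1 = 6
a_2 = 2*3^2 = 18
= [2, 6, 18]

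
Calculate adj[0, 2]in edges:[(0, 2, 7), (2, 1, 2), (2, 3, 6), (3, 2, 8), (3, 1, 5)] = 7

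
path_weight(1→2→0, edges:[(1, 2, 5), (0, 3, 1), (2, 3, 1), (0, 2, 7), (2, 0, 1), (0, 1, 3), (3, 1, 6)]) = w(1→2)=5 + w(2→0)=1
= 6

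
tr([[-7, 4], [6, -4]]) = -11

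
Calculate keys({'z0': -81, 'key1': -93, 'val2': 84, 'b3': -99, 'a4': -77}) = ['z0', 'key1', 'val2', 'b3', 'a4']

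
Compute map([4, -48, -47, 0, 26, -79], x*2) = 4*2=8, -48*2=-96, -47*2=-94, 0*2=0, 26*2=52, -79*2=-158
= [8, -96, -94, 0, 52, -158]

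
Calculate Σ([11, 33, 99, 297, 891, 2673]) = 4004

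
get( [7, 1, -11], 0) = 7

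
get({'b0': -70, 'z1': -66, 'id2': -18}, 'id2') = -18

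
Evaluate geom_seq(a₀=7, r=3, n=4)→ a_0 = 7*3^0 = 7
a_1 = 7*3^1 = 21
a_2 = 7*3^2 = 63
...
= [7, 21, 63, 189]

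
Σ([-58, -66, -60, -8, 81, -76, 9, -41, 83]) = (-58) + (-66) + (-60) + (-8) + 81 + (-76) + 9 + (-41) + 83
= -136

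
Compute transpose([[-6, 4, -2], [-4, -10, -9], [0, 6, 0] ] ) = [[-6, -4, 0], [4, -10, 6], [-2, -9, 0]]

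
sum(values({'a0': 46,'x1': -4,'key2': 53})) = 95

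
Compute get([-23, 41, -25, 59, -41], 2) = -25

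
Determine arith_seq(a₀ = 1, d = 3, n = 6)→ a_0 = 1 + 0*3 = 1
a_1 = 1 + 1*3 = 4
a_2 = 1 + 2*3 = 7
...
= [1, 4, 7, 10, 13, 16]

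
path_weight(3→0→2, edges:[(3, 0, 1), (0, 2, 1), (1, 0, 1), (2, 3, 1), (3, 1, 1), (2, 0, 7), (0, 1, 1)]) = 2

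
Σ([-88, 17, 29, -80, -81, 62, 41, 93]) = (-88) + 17 + 29 + (-80) + (-81) + 62 + 41 + 93
= -7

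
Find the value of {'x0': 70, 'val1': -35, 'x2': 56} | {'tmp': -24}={'x0': 70, 'val1': -35, 'x2': 56, 'tmp': -24}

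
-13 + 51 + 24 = 62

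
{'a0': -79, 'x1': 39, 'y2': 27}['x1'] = 39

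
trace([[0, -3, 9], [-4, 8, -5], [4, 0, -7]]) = diagonal: 0 + 8 + (-7)
= 1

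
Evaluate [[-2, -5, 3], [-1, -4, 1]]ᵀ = [[-2, -1], [-5, -4], [3, 1]]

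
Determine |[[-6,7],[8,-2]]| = -44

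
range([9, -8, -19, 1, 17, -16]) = 36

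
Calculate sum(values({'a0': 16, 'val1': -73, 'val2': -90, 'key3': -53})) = -200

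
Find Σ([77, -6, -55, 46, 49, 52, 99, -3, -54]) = 205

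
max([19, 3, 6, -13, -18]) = 19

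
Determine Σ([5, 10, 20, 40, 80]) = 5 + 10 + 20 + 40 + 80
= 155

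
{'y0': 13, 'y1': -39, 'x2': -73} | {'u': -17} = {'y0': 13, 'y1': -39, 'x2': -73, 'u': -17}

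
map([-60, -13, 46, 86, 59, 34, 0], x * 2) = [-120, -26, 92, 172, 118, 68, 0]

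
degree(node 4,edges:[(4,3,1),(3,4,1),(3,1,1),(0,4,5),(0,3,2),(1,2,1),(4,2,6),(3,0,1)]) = 4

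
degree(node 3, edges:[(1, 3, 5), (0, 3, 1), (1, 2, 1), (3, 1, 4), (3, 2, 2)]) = 4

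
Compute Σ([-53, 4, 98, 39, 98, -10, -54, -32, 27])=(-53) + 4 + 98 + 39 + 98 + (-10) + (-54) + (-32) + 27
= 117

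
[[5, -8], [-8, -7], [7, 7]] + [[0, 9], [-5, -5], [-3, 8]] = [[5, 1], [-13, -12], [4, 15]]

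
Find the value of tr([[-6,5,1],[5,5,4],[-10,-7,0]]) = -1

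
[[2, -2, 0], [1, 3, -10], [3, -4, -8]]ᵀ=[[2, 1, 3], [-2, 3, -4], [0, -10, -8]]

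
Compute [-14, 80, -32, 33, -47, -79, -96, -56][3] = 33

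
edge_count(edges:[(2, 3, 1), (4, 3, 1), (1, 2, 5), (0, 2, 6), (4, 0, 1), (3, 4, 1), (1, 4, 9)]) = 7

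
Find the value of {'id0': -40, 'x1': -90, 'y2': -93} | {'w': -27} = {'id0': -40, 'x1': -90, 'y2': -93, 'w': -27}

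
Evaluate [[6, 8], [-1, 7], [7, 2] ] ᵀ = [[6, -1, 7], [8, 7, 2]]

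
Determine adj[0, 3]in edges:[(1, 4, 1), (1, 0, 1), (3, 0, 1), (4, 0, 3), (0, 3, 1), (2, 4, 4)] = 1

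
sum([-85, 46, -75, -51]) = (-85) + 46 + (-75) + (-51)
= -165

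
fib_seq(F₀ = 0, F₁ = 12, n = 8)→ F_2 = F_1 + F_0 = 12
F_3 = F_2 + F_1 = 24
F_4 = F_3 + F_2 = 36
...
= [0, 12, 12, 24, 36, 60, 96, 156]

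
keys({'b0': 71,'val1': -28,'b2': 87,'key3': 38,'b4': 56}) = ['b0', 'val1', 'b2', 'key3', 'b4']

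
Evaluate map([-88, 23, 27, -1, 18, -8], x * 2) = -88*2=-176, 23*2=46, 27*2=54, -1*2=-2, 18*2=36, -8*2=-16
= [-176, 46, 54, -2, 36, -16]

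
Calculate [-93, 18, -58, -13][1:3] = [18, -58]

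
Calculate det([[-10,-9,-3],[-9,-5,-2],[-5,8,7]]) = -176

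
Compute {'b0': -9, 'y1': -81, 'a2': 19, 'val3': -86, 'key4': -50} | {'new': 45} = {'b0': -9, 'y1': -81, 'a2': 19, 'val3': -86, 'key4': -50, 'new': 45}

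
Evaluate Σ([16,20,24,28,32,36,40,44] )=16 + 20 + 24 + 28 + 32 + 36 + 40 + 44
= 240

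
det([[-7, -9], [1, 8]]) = (-7)*(8) - (-9)*(1)
= -47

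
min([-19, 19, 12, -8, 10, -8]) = -19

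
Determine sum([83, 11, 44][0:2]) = slice → [83, 11]
83 + 11
= 94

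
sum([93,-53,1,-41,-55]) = 93 + (-53) + 1 + (-41) + (-55)
= -55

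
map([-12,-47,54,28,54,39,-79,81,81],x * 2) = -12*2=-24, -47*2=-94, 54*2=108, 28*2=56, 54*2=108, 39*2=78, -79*2=-158, 81*2=162, 81*2=162
= [-24, -94, 108, 56, 108, 78, -158, 162, 162]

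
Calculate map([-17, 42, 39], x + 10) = [-7, 52, 49]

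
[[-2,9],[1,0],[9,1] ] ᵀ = [[-2, 1, 9], [9, 0, 1]]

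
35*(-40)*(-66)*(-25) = -2310000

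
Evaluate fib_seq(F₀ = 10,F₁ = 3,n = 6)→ [10, 3, 13, 16, 29, 45]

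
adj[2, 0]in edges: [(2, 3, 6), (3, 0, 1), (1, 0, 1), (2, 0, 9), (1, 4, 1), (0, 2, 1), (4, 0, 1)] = 9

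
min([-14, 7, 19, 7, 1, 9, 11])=-14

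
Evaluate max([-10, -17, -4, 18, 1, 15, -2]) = 18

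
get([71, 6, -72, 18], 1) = 6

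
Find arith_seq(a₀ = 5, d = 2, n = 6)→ [5, 7, 9, 11, 13, 15]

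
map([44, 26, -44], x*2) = [88, 52, -88]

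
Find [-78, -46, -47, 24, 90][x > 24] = keep x where x > 24: -78✗, -46✗, -47✗, 24✗, 90✓
= [90]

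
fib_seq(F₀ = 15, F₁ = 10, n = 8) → [15, 10, 25, 35, 60, 95, 155, 250]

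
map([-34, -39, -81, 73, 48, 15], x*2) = [-68, -78, -162, 146, 96, 30]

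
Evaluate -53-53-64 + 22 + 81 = -67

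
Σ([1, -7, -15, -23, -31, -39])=1 + (-7) + (-15) + (-23) + (-31) + (-39)
= -114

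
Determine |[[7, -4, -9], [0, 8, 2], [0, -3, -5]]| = (1)*(7)*det([[8, 2], [-3, -5]]) + (-1)*(-4)*det([[0, 2], [0, -5]]) + (1)*(-9)*det([[0, 8], [0, -3]])
= -238 + 0 + 0
= -238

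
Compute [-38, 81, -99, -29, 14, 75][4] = 14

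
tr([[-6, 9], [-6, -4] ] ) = diagonal: (-6) + (-4)
= -10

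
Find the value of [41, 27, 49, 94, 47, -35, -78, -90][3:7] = [94, 47, -35, -78]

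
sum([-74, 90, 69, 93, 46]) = (-74) + 90 + 69 + 93 + 46
= 224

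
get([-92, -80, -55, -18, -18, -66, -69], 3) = -18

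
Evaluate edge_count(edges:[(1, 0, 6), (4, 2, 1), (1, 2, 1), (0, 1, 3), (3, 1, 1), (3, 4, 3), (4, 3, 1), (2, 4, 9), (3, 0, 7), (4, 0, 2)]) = 10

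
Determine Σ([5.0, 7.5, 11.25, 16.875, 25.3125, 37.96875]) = 5.0 + 7.5 + 11.25 + 16.875 + 25.3125 + 37.96875
= 103.90625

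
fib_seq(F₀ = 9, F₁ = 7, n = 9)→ [9, 7, 16, 23, 39, 62, 101, 163, 264]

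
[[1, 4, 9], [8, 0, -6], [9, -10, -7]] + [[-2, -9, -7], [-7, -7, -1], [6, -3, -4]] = [[-1, -5, 2], [1, -7, -7], [15, -13, -11]]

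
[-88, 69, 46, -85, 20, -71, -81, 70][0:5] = [-88, 69, 46, -85, 20]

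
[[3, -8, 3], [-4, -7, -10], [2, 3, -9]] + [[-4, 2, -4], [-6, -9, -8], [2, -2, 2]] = [[-1, -6, -1], [-10, -16, -18], [4, 1, -7]]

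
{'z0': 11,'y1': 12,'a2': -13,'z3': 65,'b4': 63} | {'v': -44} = {'z0': 11, 'y1': 12, 'a2': -13, 'z3': 65, 'b4': 63, 'v': -44}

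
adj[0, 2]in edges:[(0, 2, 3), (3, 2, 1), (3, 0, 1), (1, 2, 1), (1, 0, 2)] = 3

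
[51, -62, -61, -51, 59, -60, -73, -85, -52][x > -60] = [51, -51, 59, -52]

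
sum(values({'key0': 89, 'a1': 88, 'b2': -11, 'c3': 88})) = 254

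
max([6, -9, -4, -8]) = 6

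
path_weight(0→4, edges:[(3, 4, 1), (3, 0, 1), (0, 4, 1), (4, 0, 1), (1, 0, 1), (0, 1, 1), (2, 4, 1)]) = w(0→4)=1
= 1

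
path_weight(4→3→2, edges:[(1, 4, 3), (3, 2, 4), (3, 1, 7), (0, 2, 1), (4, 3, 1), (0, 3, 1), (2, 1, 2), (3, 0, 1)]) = w(4→3)=1 + w(3→2)=4
= 5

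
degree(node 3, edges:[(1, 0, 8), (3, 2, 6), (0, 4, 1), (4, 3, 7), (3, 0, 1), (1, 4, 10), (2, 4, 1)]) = incident: (3,2), (4,3), (3,0)
= 3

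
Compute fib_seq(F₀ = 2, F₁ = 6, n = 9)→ [2, 6, 8, 14, 22, 36, 58, 94, 152]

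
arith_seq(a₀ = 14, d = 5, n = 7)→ [14, 19, 24, 29, 34, 39, 44]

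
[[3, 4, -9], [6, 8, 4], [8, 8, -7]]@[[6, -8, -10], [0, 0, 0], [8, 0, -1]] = [[-54, -24, -21], [68, -48, -64], [-8, -64, -73]]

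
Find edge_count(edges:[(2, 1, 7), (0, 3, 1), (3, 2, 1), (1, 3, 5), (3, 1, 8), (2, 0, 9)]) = 6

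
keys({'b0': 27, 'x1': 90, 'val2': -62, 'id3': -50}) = ['b0', 'x1', 'val2', 'id3']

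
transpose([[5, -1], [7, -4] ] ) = [[5, 7], [-1, -4]]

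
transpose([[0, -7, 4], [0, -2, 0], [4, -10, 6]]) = [[0, 0, 4], [-7, -2, -10], [4, 0, 6]]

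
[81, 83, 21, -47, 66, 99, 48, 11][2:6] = [21, -47, 66, 99]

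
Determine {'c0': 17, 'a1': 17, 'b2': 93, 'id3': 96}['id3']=96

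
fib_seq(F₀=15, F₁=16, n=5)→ F_2 = F_1 + F_0 = 31
F_3 = F_2 + F_1 = 47
F_4 = F_3 + F_2 = 78
= [15, 16, 31, 47, 78]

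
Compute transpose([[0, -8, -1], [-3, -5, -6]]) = [[0, -3], [-8, -5], [-1, -6]]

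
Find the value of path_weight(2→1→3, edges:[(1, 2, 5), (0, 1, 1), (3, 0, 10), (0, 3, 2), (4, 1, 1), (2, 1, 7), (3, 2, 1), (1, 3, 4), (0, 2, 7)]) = w(2→1)=7 + w(1→3)=4
= 11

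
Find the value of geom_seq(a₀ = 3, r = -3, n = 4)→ [3, -9, 27, -81]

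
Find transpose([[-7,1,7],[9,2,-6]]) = [[-7, 9], [1, 2], [7, -6]]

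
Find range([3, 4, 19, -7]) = 26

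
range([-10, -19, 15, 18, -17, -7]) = 37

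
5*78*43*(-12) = -201240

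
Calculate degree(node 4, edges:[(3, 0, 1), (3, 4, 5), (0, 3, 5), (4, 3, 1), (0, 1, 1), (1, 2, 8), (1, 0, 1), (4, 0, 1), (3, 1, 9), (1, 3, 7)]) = incident: (3,4), (4,3), (4,0)
= 3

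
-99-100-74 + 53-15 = -235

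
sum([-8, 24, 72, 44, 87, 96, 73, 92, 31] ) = (-8) + 24 + 72 + 44 + 87 + 96 + 73 + 92 + 31
= 511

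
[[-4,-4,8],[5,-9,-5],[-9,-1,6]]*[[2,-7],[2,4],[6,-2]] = [[32, -4], [-38, -61], [16, 47]]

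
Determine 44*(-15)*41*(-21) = 568260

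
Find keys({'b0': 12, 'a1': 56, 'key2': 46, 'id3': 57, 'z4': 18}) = ['b0', 'a1', 'key2', 'id3', 'z4']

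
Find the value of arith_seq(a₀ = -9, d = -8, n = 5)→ [-9, -17, -25, -33, -41]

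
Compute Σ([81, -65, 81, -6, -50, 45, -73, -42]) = -29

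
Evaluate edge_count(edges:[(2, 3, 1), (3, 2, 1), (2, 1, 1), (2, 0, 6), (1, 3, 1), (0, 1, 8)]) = 6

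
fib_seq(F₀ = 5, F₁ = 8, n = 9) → [5, 8, 13, 21, 34, 55, 89, 144, 233]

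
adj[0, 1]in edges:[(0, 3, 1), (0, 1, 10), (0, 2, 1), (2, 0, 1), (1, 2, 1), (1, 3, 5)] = 10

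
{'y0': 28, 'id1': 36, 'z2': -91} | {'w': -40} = {'y0': 28, 'id1': 36, 'z2': -91, 'w': -40}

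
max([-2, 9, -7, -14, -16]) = 9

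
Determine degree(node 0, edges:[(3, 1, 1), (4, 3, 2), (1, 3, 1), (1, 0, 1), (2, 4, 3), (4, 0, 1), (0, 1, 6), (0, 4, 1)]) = incident: (1,0), (4,0), (0,1), (0,4)
= 4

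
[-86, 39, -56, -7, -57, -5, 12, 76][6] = 12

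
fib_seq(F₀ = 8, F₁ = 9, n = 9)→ F_2 = F_1 + F_0 = 17
F_3 = F_2 + F_1 = 26
F_4 = F_3 + F_2 = 43
...
= [8, 9, 17, 26, 43, 69, 112, 181, 293]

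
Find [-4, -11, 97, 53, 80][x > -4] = [97, 53, 80]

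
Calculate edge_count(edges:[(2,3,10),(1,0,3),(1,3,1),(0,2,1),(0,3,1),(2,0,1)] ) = 6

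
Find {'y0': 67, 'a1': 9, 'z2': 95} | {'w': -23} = {'y0': 67, 'a1': 9, 'z2': 95, 'w': -23}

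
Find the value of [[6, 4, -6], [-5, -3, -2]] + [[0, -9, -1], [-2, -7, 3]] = [[6, -5, -7], [-7, -10, 1]]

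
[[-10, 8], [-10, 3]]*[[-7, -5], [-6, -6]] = [[22, 2], [52, 32]]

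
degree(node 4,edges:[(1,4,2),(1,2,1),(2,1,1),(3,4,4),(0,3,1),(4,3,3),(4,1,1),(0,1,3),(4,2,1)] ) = 5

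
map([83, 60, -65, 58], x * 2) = 83*2=166, 60*2=120, -65*2=-130, 58*2=116
= [166, 120, -130, 116]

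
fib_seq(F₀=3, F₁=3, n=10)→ F_2 = F_1 + F_0 = 6
F_3 = F_2 + F_1 = 9
F_4 = F_3 + F_2 = 15
...
= [3, 3, 6, 9, 15, 24, 39, 63, 102, 165]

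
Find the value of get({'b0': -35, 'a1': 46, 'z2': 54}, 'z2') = 54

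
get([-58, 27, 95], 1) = 27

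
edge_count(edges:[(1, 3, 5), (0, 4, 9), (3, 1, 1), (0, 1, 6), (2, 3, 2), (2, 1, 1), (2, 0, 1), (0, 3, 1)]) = 8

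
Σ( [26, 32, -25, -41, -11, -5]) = -24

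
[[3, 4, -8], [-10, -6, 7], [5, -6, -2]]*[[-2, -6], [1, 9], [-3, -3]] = [[22, 42], [-7, -15], [-10, -78]]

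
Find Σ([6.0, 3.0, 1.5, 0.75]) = 6.0 + 3.0 + 1.5 + 0.75
= 11.25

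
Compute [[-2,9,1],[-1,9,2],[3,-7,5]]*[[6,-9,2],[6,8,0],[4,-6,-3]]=C[0][0] = (-2)*(6) + (9)*(6) + (1)*(4) = 46
C[0][1] = (-2)*(-9) + (9)*(8) + (1)*(-6) = 84
C[0][2] = (-2)*(2) + (9)*(0) + (1)*(-3) = -7
C[1][0] = (-1)*(6) + (9)*(6) + (2)*(4) = 56
C[1][1] = (-1)*(-9) + (9)*(8) + (2)*(-6) = 69
C[1][2] = (-1)*(2) + (9)*(0) + (2)*(-3) = -8
... (3 more cells)
= [[46, 84, -7], [56, 69, -8], [-4, -113, -9]]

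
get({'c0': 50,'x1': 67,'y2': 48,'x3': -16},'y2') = 48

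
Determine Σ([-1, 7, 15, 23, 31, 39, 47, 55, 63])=279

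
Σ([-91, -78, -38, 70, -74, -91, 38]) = -264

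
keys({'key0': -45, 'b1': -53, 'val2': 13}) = ['key0', 'b1', 'val2']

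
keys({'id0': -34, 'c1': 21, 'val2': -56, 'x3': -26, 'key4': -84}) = ['id0', 'c1', 'val2', 'x3', 'key4']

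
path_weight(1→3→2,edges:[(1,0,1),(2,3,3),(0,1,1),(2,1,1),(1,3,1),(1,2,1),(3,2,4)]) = w(1→3)=1 + w(3→2)=4
= 5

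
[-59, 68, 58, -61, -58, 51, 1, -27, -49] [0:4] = [-59, 68, 58, -61]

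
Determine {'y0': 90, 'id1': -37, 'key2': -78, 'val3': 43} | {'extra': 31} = {'y0': 90, 'id1': -37, 'key2': -78, 'val3': 43, 'extra': 31}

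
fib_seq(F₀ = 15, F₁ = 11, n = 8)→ F_2 = F_1 + F_0 = 26
F_3 = F_2 + F_1 = 37
F_4 = F_3 + F_2 = 63
...
= [15, 11, 26, 37, 63, 100, 163, 263]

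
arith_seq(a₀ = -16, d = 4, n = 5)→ a_0 = -16 + 0*4 = -16
a_1 = -16 + 1*4 = -12
a_2 = -16 + 2*4 = -8
...
= [-16, -12, -8, -4, 0]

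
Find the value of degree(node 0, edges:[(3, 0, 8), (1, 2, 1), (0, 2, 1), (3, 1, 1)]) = incident: (3,0), (0,2)
= 2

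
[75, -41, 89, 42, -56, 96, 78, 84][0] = 75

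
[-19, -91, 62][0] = -19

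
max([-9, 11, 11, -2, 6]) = 11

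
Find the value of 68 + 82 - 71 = 79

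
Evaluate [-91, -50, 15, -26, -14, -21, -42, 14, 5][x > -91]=[-50, 15, -26, -14, -21, -42, 14, 5]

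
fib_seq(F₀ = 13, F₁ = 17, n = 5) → F_2 = F_1 + F_0 = 30
F_3 = F_2 + F_1 = 47
F_4 = F_3 + F_2 = 77
= [13, 17, 30, 47, 77]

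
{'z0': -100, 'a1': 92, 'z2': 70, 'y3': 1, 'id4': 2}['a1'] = 92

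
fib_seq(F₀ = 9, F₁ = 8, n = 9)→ F_2 = F_1 + F_0 = 17
F_3 = F_2 + F_1 = 25
F_4 = F_3 + F_2 = 42
...
= [9, 8, 17, 25, 42, 67, 109, 176, 285]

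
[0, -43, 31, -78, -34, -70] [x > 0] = keep x where x > 0: 0✗, -43✗, 31✓, -78✗, -34✗, -70✗
= [31]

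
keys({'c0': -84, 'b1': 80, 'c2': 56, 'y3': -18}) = ['c0', 'b1', 'c2', 'y3']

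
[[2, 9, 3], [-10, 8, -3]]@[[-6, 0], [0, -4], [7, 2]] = [[9, -30], [39, -38]]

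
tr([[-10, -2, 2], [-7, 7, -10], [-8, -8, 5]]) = diagonal: (-10) + 7 + 5
= 2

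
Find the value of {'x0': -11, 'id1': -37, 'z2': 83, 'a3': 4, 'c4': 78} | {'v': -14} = {'x0': -11, 'id1': -37, 'z2': 83, 'a3': 4, 'c4': 78, 'v': -14}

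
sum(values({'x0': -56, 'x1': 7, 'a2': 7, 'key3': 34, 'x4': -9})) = -17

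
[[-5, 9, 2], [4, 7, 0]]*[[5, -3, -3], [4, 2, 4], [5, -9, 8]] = C[0][0] = (-5)*(5) + (9)*(4) + (2)*(5) = 21
C[0][1] = (-5)*(-3) + (9)*(2) + (2)*(-9) = 15
C[0][2] = (-5)*(-3) + (9)*(4) + (2)*(8) = 67
C[1][0] = (4)*(5) + (7)*(4) + (0)*(5) = 48
C[1][1] = (4)*(-3) + (7)*(2) + (0)*(-9) = 2
C[1][2] = (4)*(-3) + (7)*(4) + (0)*(8) = 16
= [[21, 15, 67], [48, 2, 16]]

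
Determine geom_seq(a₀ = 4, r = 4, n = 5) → [4, 16, 64, 256, 1024]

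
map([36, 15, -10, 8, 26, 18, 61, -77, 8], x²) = [1296, 225, 100, 64, 676, 324, 3721, 5929, 64]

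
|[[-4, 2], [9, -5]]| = (-4)*(-5) - (2)*(9)
= 2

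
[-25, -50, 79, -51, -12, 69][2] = 79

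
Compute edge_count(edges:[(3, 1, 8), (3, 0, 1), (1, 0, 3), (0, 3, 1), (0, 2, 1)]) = 5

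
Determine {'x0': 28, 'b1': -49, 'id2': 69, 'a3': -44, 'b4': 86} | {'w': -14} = {'x0': 28, 'b1': -49, 'id2': 69, 'a3': -44, 'b4': 86, 'w': -14}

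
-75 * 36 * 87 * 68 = -15973200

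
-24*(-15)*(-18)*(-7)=45360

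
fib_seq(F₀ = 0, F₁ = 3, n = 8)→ F_2 = F_1 + F_0 = 3
F_3 = F_2 + F_1 = 6
F_4 = F_3 + F_2 = 9
...
= [0, 3, 3, 6, 9, 15, 24, 39]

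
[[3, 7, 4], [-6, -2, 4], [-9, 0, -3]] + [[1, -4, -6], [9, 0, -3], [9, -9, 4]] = [[4, 3, -2], [3, -2, 1], [0, -9, 1]]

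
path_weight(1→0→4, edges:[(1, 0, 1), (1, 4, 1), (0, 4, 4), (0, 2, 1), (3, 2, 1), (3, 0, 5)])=5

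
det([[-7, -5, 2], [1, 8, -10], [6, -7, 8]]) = (1)*(-7)*det([[8, -10], [-7, 8]]) + (-1)*(-5)*det([[1, -10], [6, 8]]) + (1)*(2)*det([[1, 8], [6, -7]])
= 42 + 340 + -110
= 272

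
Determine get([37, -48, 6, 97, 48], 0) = 37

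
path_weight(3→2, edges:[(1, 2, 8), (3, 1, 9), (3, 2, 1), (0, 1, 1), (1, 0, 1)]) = w(3→2)=1
= 1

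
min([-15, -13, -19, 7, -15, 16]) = -19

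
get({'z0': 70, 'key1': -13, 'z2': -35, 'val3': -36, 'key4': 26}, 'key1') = -13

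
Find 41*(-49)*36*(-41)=2965284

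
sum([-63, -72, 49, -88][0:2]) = -135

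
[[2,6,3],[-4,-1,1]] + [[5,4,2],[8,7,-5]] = [[7, 10, 5], [4, 6, -4]]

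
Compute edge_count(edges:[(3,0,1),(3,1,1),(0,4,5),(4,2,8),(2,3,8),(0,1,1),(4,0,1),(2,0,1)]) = 8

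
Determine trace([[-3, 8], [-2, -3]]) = diagonal: (-3) + (-3)
= -6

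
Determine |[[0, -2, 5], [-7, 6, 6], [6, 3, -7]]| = (1)*(0)*det([[6, 6], [3, -7]]) + (-1)*(-2)*det([[-7, 6], [6, -7]]) + (1)*(5)*det([[-7, 6], [6, 3]])
= 0 + 26 + -285
= -259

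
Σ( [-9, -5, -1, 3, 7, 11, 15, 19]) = (-9) + (-5) + (-1) + 3 + 7 + 11 + 15 + 19
= 40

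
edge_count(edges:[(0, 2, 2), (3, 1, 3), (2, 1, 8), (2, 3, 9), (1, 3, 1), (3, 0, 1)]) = 6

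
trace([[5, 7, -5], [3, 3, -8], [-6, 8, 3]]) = diagonal: 5 + 3 + 3
= 11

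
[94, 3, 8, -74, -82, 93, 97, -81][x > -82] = [94, 3, 8, -74, 93, 97, -81]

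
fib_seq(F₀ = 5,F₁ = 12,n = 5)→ [5, 12, 17, 29, 46]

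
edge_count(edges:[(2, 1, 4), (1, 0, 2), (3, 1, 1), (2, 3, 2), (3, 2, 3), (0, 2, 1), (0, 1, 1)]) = 7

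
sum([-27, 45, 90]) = 108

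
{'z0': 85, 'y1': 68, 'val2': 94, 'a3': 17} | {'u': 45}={'z0': 85, 'y1': 68, 'val2': 94, 'a3': 17, 'u': 45}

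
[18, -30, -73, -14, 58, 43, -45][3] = -14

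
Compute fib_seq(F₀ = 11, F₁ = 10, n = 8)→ [11, 10, 21, 31, 52, 83, 135, 218]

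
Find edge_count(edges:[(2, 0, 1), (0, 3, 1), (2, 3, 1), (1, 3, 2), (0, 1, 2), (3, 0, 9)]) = 6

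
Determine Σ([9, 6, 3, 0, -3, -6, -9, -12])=9 + 6 + 3 + 0 + (-3) + (-6) + (-9) + (-12)
= -12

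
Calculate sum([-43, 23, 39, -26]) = -7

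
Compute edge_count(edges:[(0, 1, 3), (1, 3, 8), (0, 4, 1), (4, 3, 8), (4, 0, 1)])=5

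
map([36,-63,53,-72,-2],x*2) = 36*2=72, -63*2=-126, 53*2=106, -72*2=-144, -2*2=-4
= [72, -126, 106, -144, -4]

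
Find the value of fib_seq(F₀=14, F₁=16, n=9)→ F_2 = F_1 + F_0 = 30
F_3 = F_2 + F_1 = 46
F_4 = F_3 + F_2 = 76
...
= [14, 16, 30, 46, 76, 122, 198, 320, 518]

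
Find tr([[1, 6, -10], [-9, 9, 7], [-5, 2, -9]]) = 1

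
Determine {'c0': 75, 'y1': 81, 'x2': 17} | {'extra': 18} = {'c0': 75, 'y1': 81, 'x2': 17, 'extra': 18}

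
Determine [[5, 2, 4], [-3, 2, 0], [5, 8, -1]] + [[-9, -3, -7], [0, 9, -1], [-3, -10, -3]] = [[-4, -1, -3], [-3, 11, -1], [2, -2, -4]]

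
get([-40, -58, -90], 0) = -40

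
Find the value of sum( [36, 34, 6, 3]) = 79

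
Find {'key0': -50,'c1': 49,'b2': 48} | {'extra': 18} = {'key0': -50, 'c1': 49, 'b2': 48, 'extra': 18}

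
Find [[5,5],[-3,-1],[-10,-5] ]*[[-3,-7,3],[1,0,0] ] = C[0][0] = (5)*(-3) + (5)*(1) = -10
C[0][1] = (5)*(-7) + (5)*(0) = -35
C[0][2] = (5)*(3) + (5)*(0) = 15
C[1][0] = (-3)*(-3) + (-1)*(1) = 8
C[1][1] = (-3)*(-7) + (-1)*(0) = 21
C[1][2] = (-3)*(3) + (-1)*(0) = -9
... (3 more cells)
= [[-10, -35, 15], [8, 21, -9], [25, 70, -30]]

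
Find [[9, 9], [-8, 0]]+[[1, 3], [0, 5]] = [[10, 12], [-8, 5]]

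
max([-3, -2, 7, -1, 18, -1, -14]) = 18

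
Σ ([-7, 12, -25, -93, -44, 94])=-63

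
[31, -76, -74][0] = 31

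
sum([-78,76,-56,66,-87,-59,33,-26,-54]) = -185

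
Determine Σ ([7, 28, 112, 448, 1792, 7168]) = 7 + 28 + 112 + 448 + 1792 + 7168
= 9555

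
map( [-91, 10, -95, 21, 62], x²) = (-91)²=8281, (10)²=100, (-95)²=9025, (21)²=441, (62)²=3844
= [8281, 100, 9025, 441, 3844]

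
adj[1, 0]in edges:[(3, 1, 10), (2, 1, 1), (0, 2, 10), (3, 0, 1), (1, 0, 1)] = 1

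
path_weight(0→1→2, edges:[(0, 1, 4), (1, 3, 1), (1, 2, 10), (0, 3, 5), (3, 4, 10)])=w(0→1)=4 + w(1→2)=10
= 14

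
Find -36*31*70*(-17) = 1328040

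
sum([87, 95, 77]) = 259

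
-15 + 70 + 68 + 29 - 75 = 77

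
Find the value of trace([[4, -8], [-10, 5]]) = diagonal: 4 + 5
= 9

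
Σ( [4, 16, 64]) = 4 + 16 + 64
= 84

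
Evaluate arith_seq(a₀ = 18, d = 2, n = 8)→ a_0 = 18 + 0*2 = 18
a_1 = 18 + 1*2 = 20
a_2 = 18 + 2*2 = 22
...
= [18, 20, 22, 24, 26, 28, 30, 32]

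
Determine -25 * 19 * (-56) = 26600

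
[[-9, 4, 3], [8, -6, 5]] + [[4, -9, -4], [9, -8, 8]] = [[-5, -5, -1], [17, -14, 13]]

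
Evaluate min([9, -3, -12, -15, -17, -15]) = -17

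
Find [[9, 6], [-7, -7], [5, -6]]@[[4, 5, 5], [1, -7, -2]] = [[42, 3, 33], [-35, 14, -21], [14, 67, 37]]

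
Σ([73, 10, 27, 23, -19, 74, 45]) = 233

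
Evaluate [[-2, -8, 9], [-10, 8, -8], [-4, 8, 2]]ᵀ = [[-2, -10, -4], [-8, 8, 8], [9, -8, 2]]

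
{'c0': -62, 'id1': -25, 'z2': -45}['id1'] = -25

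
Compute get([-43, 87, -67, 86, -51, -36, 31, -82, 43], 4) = -51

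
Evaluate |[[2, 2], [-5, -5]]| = (2)*(-5) - (2)*(-5)
= 0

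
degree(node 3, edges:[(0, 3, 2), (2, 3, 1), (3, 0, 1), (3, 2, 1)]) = 4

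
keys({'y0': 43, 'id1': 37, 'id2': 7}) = ['y0', 'id1', 'id2']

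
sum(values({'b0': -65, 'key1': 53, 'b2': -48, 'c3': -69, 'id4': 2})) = (-65) + 53 + (-48) + (-69) + 2
= -127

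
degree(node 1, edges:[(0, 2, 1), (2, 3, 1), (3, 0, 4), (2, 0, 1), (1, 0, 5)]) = incident: (1,0)
= 1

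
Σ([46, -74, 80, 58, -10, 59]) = 46 + (-74) + 80 + 58 + (-10) + 59
= 159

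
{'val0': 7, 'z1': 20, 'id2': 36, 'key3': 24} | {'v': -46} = {'val0': 7, 'z1': 20, 'id2': 36, 'key3': 24, 'v': -46}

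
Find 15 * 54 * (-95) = -76950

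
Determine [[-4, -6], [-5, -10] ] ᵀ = [[-4, -5], [-6, -10]]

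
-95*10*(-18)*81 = 1385100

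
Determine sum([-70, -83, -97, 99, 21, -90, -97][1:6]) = -150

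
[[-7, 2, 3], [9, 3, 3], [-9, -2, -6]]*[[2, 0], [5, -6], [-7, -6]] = C[0][0] = (-7)*(2) + (2)*(5) + (3)*(-7) = -25
C[0][1] = (-7)*(0) + (2)*(-6) + (3)*(-6) = -30
C[1][0] = (9)*(2) + (3)*(5) + (3)*(-7) = 12
C[1][1] = (9)*(0) + (3)*(-6) + (3)*(-6) = -36
C[2][0] = (-9)*(2) + (-2)*(5) + (-6)*(-7) = 14
C[2][1] = (-9)*(0) + (-2)*(-6) + (-6)*(-6) = 48
= [[-25, -30], [12, -36], [14, 48]]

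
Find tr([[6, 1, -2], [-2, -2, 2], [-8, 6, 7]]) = diagonal: 6 + (-2) + 7
= 11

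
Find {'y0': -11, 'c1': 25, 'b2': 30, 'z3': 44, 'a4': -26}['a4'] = -26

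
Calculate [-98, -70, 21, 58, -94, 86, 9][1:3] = [-70, 21]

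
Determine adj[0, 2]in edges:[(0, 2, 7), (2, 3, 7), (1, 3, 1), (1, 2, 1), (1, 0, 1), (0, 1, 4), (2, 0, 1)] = 7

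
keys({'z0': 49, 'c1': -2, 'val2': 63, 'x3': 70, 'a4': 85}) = ['z0', 'c1', 'val2', 'x3', 'a4']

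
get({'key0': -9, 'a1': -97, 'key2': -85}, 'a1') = -97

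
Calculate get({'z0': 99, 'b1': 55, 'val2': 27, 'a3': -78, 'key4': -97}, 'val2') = 27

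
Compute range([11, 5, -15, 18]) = 33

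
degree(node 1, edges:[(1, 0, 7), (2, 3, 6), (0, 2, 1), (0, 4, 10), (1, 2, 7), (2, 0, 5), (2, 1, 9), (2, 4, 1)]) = 3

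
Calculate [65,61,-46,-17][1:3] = [61, -46]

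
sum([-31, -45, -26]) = -102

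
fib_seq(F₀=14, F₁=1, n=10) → [14, 1, 15, 16, 31, 47, 78, 125, 203, 328]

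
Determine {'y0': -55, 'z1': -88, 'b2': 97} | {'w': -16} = {'y0': -55, 'z1': -88, 'b2': 97, 'w': -16}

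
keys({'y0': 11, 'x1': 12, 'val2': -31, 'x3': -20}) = ['y0', 'x1', 'val2', 'x3']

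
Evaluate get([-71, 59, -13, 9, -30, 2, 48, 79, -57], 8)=-57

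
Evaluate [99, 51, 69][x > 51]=[99, 69]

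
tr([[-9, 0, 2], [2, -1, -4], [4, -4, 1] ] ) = diagonal: (-9) + (-1) + 1
= -9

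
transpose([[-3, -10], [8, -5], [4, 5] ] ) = [[-3, 8, 4], [-10, -5, 5]]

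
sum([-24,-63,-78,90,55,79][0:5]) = slice → [-24, -63, -78, 90, 55]
(-24) + (-63) + (-78) + 90 + 55
= -20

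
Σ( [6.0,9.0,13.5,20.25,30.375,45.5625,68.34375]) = 6.0 + 9.0 + 13.5 + 20.25 + 30.375 + 45.5625 + 68.34375
= 193.03125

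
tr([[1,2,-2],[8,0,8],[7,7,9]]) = diagonal: 1 + 0 + 9
= 10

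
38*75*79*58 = 13058700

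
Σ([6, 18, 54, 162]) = 6 + 18 + 54 + 162
= 240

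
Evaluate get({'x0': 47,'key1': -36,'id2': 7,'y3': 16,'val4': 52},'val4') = 52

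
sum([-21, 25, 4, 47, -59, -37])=-41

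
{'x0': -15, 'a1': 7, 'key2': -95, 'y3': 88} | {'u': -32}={'x0': -15, 'a1': 7, 'key2': -95, 'y3': 88, 'u': -32}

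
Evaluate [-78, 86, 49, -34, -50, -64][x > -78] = keep x where x > -78: -78✗, 86✓, 49✓, -34✓, -50✓, -64✓
= [86, 49, -34, -50, -64]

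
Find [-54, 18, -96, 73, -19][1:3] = [18, -96]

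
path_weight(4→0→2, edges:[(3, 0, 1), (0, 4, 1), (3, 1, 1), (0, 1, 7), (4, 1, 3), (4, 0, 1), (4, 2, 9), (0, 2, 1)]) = 2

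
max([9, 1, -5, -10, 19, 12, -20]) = 19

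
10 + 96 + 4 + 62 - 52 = 120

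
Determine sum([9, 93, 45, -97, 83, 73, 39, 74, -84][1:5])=slice → [93, 45, -97, 83]
93 + 45 + (-97) + 83
= 124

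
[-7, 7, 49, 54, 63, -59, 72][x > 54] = [63, 72]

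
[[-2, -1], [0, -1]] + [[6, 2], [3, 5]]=[[4, 1], [3, 4]]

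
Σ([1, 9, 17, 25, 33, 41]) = 1 + 9 + 17 + 25 + 33 + 41
= 126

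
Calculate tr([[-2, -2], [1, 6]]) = diagonal: (-2) + 6
= 4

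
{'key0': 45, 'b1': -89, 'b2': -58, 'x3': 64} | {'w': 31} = {'key0': 45, 'b1': -89, 'b2': -58, 'x3': 64, 'w': 31}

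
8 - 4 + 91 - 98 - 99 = -102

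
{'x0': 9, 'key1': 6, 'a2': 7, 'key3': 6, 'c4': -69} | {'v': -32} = {'x0': 9, 'key1': 6, 'a2': 7, 'key3': 6, 'c4': -69, 'v': -32}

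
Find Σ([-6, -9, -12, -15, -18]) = (-6) + (-9) + (-12) + (-15) + (-18)
= -60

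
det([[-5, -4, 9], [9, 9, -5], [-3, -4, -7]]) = 22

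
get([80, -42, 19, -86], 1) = -42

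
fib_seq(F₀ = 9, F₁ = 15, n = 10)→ [9, 15, 24, 39, 63, 102, 165, 267, 432, 699]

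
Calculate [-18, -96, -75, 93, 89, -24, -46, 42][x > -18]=[93, 89, 42]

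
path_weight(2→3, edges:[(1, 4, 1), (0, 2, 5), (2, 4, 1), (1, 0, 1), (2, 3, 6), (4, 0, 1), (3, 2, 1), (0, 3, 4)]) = w(2→3)=6
= 6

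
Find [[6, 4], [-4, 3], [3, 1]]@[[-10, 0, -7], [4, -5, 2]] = [[-44, -20, -34], [52, -15, 34], [-26, -5, -19]]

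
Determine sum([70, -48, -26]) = 70 + (-48) + (-26)
= -4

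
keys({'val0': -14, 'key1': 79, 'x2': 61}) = ['val0', 'key1', 'x2']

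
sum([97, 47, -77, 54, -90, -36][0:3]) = 67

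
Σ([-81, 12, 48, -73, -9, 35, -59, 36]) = -91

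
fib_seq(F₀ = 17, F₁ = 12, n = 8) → [17, 12, 29, 41, 70, 111, 181, 292]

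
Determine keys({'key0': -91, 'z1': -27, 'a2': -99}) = ['key0', 'z1', 'a2']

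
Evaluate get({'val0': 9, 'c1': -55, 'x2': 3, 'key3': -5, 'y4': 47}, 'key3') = -5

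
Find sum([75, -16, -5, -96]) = -42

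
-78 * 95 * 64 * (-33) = 15649920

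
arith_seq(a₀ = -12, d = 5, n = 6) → [-12, -7, -2, 3, 8, 13]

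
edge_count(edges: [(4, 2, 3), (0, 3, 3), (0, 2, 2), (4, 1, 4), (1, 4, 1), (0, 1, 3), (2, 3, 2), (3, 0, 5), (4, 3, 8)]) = 9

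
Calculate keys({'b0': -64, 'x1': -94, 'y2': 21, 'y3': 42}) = ['b0', 'x1', 'y2', 'y3']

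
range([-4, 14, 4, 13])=18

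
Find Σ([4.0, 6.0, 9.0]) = 4.0 + 6.0 + 9.0
= 19.0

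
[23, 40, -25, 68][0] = 23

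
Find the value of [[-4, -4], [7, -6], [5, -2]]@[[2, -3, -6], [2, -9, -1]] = C[0][0] = (-4)*(2) + (-4)*(2) = -16
C[0][1] = (-4)*(-3) + (-4)*(-9) = 48
C[0][2] = (-4)*(-6) + (-4)*(-1) = 28
C[1][0] = (7)*(2) + (-6)*(2) = 2
C[1][1] = (7)*(-3) + (-6)*(-9) = 33
C[1][2] = (7)*(-6) + (-6)*(-1) = -36
... (3 more cells)
= [[-16, 48, 28], [2, 33, -36], [6, 3, -28]]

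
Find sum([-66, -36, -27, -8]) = (-66) + (-36) + (-27) + (-8)
= -137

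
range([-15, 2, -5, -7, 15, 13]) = 30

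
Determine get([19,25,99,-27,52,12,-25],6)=-25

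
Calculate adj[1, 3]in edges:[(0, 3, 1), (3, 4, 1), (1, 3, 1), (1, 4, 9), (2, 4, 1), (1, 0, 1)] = 1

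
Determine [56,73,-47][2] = -47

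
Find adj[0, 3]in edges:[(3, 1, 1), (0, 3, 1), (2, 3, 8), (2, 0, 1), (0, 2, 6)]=1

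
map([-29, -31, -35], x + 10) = -29+10=-19, -31+10=-21, -35+10=-25
= [-19, -21, -25]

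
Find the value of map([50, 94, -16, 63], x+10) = 50+10=60, 94+10=104, -16+10=-6, 63+10=73
= [60, 104, -6, 73]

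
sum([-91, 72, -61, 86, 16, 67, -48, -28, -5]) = 8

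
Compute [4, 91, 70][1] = 91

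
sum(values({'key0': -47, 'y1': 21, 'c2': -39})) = -65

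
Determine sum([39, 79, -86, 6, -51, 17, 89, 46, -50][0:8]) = 139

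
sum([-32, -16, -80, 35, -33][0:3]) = -128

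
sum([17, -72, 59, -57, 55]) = 17 + (-72) + 59 + (-57) + 55
= 2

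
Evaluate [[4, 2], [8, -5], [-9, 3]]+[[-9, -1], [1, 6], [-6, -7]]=[[-5, 1], [9, 1], [-15, -4]]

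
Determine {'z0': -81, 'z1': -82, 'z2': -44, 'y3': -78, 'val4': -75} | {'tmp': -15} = {'z0': -81, 'z1': -82, 'z2': -44, 'y3': -78, 'val4': -75, 'tmp': -15}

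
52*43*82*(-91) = -16685032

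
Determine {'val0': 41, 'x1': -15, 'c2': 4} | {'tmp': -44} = {'val0': 41, 'x1': -15, 'c2': 4, 'tmp': -44}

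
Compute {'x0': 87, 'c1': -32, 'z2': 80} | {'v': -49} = {'x0': 87, 'c1': -32, 'z2': 80, 'v': -49}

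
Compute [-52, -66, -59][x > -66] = keep x where x > -66: -52✓, -66✗, -59✓
= [-52, -59]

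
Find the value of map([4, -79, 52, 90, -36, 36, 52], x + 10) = [14, -69, 62, 100, -26, 46, 62]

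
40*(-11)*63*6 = -166320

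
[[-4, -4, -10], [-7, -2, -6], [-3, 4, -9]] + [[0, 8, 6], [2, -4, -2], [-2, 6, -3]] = [[-4, 4, -4], [-5, -6, -8], [-5, 10, -12]]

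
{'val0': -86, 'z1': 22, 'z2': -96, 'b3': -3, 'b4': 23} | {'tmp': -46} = {'val0': -86, 'z1': 22, 'z2': -96, 'b3': -3, 'b4': 23, 'tmp': -46}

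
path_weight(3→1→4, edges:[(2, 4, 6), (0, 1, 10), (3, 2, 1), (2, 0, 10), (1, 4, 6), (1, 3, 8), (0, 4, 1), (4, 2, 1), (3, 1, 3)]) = w(3→1)=3 + w(1→4)=6
= 9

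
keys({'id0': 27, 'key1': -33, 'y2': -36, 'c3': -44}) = ['id0', 'key1', 'y2', 'c3']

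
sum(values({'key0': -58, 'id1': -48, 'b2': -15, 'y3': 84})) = -37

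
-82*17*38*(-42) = 2224824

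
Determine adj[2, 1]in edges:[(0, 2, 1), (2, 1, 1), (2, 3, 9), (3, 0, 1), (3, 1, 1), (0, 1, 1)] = 1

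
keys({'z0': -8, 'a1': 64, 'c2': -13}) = ['z0', 'a1', 'c2']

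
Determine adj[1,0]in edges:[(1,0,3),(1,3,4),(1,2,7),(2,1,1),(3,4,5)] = 3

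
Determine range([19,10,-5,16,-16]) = 35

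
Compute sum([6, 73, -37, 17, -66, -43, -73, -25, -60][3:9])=slice → [17, -66, -43, -73, -25, -60]
17 + (-66) + (-43) + (-73) + (-25) + (-60)
= -250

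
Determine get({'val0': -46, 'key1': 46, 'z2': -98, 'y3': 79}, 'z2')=-98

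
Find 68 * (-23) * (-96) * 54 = 8107776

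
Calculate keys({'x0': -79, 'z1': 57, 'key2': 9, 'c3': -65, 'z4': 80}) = ['x0', 'z1', 'key2', 'c3', 'z4']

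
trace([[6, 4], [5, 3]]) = 9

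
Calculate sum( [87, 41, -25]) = 103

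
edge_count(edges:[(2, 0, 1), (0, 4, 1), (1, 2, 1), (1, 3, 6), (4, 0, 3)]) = 5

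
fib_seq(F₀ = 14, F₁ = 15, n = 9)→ [14, 15, 29, 44, 73, 117, 190, 307, 497]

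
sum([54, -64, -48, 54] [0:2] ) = slice → [54, -64]
54 + (-64)
= -10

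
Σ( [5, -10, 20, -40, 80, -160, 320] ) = 5 + -10 + 20 + -40 + 80 + -160 + 320
= 215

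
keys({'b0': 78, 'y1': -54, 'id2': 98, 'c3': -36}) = ['b0', 'y1', 'id2', 'c3']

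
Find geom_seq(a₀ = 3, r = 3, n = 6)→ [3, 9, 27, 81, 243, 729]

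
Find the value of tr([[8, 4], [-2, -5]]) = 3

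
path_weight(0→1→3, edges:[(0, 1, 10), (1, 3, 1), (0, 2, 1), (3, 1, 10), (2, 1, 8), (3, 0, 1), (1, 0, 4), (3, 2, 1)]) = w(0→1)=10 + w(1→3)=1
= 11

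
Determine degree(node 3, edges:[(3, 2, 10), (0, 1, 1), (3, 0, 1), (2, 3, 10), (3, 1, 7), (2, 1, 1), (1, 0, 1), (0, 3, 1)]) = incident: (3,2), (3,0), (2,3), (3,1), (0,3)
= 5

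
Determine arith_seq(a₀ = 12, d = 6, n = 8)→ [12, 18, 24, 30, 36, 42, 48, 54]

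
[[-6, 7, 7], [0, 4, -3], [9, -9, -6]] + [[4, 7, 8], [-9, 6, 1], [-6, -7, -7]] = [[-2, 14, 15], [-9, 10, -2], [3, -16, -13]]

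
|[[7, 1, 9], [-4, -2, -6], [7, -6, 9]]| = -42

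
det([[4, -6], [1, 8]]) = (4)*(8) - (-6)*(1)
= 38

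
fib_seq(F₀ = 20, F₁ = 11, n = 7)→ F_2 = F_1 + F_0 = 31
F_3 = F_2 + F_1 = 42
F_4 = F_3 + F_2 = 73
...
= [20, 11, 31, 42, 73, 115, 188]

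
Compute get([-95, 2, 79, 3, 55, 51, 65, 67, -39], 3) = 3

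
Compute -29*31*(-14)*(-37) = -465682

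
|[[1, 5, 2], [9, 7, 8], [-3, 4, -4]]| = (1)*(1)*det([[7, 8], [4, -4]]) + (-1)*(5)*det([[9, 8], [-3, -4]]) + (1)*(2)*det([[9, 7], [-3, 4]])
= -60 + 60 + 114
= 114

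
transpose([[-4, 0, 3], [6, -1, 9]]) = [[-4, 6], [0, -1], [3, 9]]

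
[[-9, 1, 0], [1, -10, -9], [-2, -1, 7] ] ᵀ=[[-9, 1, -2], [1, -10, -1], [0, -9, 7]]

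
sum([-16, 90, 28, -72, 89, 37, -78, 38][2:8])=slice → [28, -72, 89, 37, -78, 38]
28 + (-72) + 89 + 37 + (-78) + 38
= 42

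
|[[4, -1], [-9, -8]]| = -41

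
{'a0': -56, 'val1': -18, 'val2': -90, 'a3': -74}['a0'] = -56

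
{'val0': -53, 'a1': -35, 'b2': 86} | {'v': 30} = {'val0': -53, 'a1': -35, 'b2': 86, 'v': 30}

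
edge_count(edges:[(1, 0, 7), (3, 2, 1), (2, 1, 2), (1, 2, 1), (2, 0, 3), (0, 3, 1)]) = 6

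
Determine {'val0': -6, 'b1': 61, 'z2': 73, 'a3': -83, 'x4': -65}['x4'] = -65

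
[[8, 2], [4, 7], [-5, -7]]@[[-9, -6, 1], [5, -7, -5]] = C[0][0] = (8)*(-9) + (2)*(5) = -62
C[0][1] = (8)*(-6) + (2)*(-7) = -62
C[0][2] = (8)*(1) + (2)*(-5) = -2
C[1][0] = (4)*(-9) + (7)*(5) = -1
C[1][1] = (4)*(-6) + (7)*(-7) = -73
C[1][2] = (4)*(1) + (7)*(-5) = -31
... (3 more cells)
= [[-62, -62, -2], [-1, -73, -31], [10, 79, 30]]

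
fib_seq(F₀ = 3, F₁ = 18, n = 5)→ [3, 18, 21, 39, 60]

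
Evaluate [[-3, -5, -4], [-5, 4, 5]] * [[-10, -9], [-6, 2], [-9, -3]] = C[0][0] = (-3)*(-10) + (-5)*(-6) + (-4)*(-9) = 96
C[0][1] = (-3)*(-9) + (-5)*(2) + (-4)*(-3) = 29
C[1][0] = (-5)*(-10) + (4)*(-6) + (5)*(-9) = -19
C[1][1] = (-5)*(-9) + (4)*(2) + (5)*(-3) = 38
= [[96, 29], [-19, 38]]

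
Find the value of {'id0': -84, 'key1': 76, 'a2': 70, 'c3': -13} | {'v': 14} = {'id0': -84, 'key1': 76, 'a2': 70, 'c3': -13, 'v': 14}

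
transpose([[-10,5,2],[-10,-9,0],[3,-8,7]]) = [[-10, -10, 3], [5, -9, -8], [2, 0, 7]]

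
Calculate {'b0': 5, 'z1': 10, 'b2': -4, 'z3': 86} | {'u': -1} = {'b0': 5, 'z1': 10, 'b2': -4, 'z3': 86, 'u': -1}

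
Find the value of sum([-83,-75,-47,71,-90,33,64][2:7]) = 31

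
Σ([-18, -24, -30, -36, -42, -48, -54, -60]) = -312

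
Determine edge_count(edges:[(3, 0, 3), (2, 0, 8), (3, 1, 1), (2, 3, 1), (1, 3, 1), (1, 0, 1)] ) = 6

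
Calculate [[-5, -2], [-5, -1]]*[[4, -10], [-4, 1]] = [[-12, 48], [-16, 49]]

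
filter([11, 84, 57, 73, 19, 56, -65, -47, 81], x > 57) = [84, 73, 81]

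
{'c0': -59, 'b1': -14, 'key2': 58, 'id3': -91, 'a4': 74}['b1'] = -14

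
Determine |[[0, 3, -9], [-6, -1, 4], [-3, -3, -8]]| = (1)*(0)*det([[-1, 4], [-3, -8]]) + (-1)*(3)*det([[-6, 4], [-3, -8]]) + (1)*(-9)*det([[-6, -1], [-3, -3]])
= 0 + -180 + -135
= -315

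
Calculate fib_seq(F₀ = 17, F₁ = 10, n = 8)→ F_2 = F_1 + F_0 = 27
F_3 = F_2 + F_1 = 37
F_4 = F_3 + F_2 = 64
...
= [17, 10, 27, 37, 64, 101, 165, 266]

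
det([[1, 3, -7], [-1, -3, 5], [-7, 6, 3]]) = 54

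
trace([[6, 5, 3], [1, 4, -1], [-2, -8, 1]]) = 11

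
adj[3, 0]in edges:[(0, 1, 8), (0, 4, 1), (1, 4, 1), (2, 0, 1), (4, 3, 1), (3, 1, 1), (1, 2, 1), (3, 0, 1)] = 1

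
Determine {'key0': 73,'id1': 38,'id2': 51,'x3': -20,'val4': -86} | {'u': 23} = {'key0': 73, 'id1': 38, 'id2': 51, 'x3': -20, 'val4': -86, 'u': 23}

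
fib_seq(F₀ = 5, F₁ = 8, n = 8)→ [5, 8, 13, 21, 34, 55, 89, 144]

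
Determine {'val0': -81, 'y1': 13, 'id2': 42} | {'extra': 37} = {'val0': -81, 'y1': 13, 'id2': 42, 'extra': 37}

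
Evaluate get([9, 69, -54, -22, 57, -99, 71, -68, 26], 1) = 69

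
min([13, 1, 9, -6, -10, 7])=-10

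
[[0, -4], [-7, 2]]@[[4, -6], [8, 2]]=[[-32, -8], [-12, 46]]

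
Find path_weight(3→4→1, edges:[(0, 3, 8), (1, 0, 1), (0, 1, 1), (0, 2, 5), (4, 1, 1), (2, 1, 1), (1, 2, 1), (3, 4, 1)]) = w(3→4)=1 + w(4→1)=1
= 2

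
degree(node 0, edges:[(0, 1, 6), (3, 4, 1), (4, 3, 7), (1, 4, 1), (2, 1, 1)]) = incident: (0,1)
= 1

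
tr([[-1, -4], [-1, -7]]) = -8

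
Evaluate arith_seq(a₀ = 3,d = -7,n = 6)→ a_0 = 3 + 0*-7 = 3
a_1 = 3 + 1*-7 = -4
a_2 = 3 + 2*-7 = -11
...
= [3, -4, -11, -18, -25, -32]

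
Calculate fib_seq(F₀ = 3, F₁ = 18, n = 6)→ F_2 = F_1 + F_0 = 21
F_3 = F_2 + F_1 = 39
F_4 = F_3 + F_2 = 60
...
= [3, 18, 21, 39, 60, 99]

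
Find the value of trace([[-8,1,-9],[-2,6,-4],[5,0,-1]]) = diagonal: (-8) + 6 + (-1)
= -3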